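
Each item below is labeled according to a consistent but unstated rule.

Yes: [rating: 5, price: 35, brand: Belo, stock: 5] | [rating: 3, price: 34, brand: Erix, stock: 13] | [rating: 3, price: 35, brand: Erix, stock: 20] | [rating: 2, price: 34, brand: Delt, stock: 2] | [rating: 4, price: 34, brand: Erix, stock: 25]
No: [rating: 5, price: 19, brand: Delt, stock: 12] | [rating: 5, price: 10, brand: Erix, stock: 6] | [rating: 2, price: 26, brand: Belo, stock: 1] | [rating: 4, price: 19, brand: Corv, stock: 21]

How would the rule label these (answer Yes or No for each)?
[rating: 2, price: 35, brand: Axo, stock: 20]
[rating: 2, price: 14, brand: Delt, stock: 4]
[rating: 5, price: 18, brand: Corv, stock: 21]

A rule that fits every label: price ≥ 34 — true of each 'Yes' example, false of each 'No' one.
Yes: [rating: 2, price: 35, brand: Axo, stock: 20], since price = 35.
No: [rating: 2, price: 14, brand: Delt, stock: 4], since price = 14.
No: [rating: 5, price: 18, brand: Corv, stock: 21], since price = 18.

Yes, No, No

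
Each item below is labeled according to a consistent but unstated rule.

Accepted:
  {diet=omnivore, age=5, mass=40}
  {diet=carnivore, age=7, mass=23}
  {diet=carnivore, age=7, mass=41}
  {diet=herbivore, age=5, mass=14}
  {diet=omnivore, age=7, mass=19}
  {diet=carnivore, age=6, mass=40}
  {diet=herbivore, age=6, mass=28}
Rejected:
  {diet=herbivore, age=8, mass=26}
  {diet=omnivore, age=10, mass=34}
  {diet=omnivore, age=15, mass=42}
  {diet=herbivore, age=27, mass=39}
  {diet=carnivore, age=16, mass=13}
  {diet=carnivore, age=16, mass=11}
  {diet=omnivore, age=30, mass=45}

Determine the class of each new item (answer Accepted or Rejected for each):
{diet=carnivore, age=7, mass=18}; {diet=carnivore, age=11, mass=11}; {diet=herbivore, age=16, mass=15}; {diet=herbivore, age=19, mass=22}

Accepted, Rejected, Rejected, Rejected

Every 'Accepted' example satisfies: age ≤ 7. None of the 'Rejected' examples do.
{diet=carnivore, age=7, mass=18} → age = 7 → Accepted.
{diet=carnivore, age=11, mass=11} → age = 11 → Rejected.
{diet=herbivore, age=16, mass=15} → age = 16 → Rejected.
{diet=herbivore, age=19, mass=22} → age = 19 → Rejected.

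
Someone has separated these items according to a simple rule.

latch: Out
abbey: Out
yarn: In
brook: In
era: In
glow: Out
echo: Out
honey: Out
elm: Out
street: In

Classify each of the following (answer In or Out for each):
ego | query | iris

Out, In, In

The distinguishing property — contains 'r' — holds for all the 'In' cases and none of the 'Out' cases.
Out: ego, since no 'r'.
In: query, since has 'r'.
In: iris, since has 'r'.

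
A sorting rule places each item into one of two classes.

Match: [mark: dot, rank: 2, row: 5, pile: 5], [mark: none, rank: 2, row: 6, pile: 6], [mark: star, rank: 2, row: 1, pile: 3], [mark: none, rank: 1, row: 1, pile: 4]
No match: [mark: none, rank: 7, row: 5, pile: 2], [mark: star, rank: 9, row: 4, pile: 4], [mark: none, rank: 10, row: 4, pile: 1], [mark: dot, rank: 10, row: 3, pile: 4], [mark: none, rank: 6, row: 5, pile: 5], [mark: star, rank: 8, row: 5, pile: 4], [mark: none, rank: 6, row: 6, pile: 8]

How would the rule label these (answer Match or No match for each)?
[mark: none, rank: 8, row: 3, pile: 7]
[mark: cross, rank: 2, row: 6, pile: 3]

No match, Match

Rule: rank ≤ 2. This holds for each 'Match' example and fails for each 'No match' one.
[mark: none, rank: 8, row: 3, pile: 7] — rank = 8, hence No match.
[mark: cross, rank: 2, row: 6, pile: 3] — rank = 2, hence Match.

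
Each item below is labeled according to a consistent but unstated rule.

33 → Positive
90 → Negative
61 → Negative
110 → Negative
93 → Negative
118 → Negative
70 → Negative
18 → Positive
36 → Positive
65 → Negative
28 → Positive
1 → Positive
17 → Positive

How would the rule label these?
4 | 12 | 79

Positive, Positive, Negative

The classifier is using: at most 36.
4 → 4 ≤ 36 → Positive.
12 → 12 ≤ 36 → Positive.
79 → 79 > 36 → Negative.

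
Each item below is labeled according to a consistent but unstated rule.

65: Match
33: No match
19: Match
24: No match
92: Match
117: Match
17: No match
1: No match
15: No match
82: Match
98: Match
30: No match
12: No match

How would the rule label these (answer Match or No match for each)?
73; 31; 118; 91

Match, No match, Match, Match

The classifier is using: digit sum ≥ 9.
73 → digit sum 7+3 = 10 → Match.
31 → digit sum 3+1 = 4 → No match.
118 → digit sum 1+1+8 = 10 → Match.
91 → digit sum 9+1 = 10 → Match.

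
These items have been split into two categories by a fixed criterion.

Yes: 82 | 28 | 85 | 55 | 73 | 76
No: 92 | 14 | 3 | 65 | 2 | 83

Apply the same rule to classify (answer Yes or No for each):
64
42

Checking candidate rules against both groups, what survives is: ≡ 1 (mod 3).

Yes, No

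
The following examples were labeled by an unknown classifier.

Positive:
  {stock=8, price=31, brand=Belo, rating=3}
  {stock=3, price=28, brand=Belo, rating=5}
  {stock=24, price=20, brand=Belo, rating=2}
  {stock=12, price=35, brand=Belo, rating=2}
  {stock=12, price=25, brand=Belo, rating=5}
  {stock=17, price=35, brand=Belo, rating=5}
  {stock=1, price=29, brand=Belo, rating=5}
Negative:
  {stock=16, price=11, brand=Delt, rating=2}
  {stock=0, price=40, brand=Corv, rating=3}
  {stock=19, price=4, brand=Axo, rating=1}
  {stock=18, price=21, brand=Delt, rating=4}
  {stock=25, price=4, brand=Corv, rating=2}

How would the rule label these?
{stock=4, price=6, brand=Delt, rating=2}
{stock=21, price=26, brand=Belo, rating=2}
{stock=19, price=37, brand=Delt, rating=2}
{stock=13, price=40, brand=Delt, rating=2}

All 'Positive' examples share one property — brand is Belo — and every 'Negative' example lacks it.

Negative, Positive, Negative, Negative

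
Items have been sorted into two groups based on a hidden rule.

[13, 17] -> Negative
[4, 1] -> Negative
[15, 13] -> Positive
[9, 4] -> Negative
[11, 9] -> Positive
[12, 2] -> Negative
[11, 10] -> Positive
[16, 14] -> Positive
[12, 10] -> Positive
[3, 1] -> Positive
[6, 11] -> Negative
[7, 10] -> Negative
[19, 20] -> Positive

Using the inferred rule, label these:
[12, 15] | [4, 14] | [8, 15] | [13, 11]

One predicate separates the groups cleanly: |first − second| ≤ 2.
[12, 15]: Negative (|12−15| = 3). [4, 14]: Negative (|4−14| = 10). [8, 15]: Negative (|8−15| = 7). [13, 11]: Positive (|13−11| = 2).

Negative, Negative, Negative, Positive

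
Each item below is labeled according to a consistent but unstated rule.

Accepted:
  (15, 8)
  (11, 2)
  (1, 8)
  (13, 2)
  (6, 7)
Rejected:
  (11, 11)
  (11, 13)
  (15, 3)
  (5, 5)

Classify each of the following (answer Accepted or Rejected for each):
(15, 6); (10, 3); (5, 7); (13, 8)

Accepted, Accepted, Rejected, Accepted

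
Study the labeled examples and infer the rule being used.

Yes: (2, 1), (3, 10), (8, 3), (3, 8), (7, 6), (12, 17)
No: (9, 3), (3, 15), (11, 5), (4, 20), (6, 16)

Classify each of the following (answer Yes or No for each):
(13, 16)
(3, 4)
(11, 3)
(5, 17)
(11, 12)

Yes, Yes, No, No, Yes

A rule that fits every label: sum is odd — true of each 'Yes' example, false of each 'No' one.
Yes: (13, 16), since 13+16 = 29.
Yes: (3, 4), since 3+4 = 7.
No: (11, 3), since 11+3 = 14.
No: (5, 17), since 5+17 = 22.
Yes: (11, 12), since 11+12 = 23.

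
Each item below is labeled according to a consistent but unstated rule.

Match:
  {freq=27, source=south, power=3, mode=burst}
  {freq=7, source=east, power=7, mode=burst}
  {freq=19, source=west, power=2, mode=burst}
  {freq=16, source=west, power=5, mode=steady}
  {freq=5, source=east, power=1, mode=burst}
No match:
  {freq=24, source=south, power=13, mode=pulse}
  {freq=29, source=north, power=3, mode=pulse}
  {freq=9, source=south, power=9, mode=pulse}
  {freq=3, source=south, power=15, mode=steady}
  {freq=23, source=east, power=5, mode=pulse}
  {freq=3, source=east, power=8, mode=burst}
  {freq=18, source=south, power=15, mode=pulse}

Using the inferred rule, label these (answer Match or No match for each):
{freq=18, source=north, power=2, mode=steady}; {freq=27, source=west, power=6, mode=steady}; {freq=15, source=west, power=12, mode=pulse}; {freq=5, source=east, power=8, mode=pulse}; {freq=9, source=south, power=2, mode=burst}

Match, Match, No match, No match, Match

The pattern is that an item is 'Match' exactly when: mode is not pulse AND freq ≥ 5.
Match: {freq=18, source=north, power=2, mode=steady}, since mode is steady, freq = 18. Match: {freq=27, source=west, power=6, mode=steady}, since mode is steady, freq = 27. No match: {freq=15, source=west, power=12, mode=pulse}, since mode is pulse, freq = 15. No match: {freq=5, source=east, power=8, mode=pulse}, since mode is pulse, freq = 5. Match: {freq=9, source=south, power=2, mode=burst}, since mode is burst, freq = 9.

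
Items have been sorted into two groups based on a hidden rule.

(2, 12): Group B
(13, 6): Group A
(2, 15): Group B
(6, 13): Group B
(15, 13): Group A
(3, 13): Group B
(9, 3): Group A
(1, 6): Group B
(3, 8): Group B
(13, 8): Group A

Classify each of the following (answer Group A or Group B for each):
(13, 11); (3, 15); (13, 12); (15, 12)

Group A, Group B, Group A, Group A

One predicate separates the groups cleanly: first > second.
(13, 11): 13 > 11 — meets the rule, so Group A. (3, 15): 3 < 15 — doesn't match, so Group B. (13, 12): 13 > 12 — meets the rule, so Group A. (15, 12): 15 > 12 — meets the rule, so Group A.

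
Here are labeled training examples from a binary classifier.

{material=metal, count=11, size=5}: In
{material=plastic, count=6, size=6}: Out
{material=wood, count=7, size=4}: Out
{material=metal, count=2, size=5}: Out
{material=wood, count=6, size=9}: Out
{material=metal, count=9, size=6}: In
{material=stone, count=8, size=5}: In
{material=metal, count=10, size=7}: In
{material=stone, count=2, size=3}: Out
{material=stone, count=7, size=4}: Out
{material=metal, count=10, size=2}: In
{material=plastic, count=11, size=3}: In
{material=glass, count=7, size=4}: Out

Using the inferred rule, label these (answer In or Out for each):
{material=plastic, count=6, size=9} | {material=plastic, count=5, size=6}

Out, Out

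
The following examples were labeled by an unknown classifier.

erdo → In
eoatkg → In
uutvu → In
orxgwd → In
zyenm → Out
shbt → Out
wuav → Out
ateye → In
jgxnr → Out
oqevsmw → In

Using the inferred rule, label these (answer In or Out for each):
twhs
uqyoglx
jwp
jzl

Out, In, Out, Out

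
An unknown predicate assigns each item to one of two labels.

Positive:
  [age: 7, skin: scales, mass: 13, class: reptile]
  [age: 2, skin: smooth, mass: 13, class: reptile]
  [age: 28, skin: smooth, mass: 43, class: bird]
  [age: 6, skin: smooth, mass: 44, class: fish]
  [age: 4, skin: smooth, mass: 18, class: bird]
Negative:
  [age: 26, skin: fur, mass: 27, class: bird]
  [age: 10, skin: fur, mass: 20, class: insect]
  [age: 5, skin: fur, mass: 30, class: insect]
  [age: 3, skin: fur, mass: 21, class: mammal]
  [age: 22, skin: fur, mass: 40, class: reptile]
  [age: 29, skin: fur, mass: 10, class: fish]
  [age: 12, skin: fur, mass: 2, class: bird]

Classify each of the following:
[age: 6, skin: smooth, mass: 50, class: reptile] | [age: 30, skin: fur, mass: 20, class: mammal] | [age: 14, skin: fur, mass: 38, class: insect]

Positive, Negative, Negative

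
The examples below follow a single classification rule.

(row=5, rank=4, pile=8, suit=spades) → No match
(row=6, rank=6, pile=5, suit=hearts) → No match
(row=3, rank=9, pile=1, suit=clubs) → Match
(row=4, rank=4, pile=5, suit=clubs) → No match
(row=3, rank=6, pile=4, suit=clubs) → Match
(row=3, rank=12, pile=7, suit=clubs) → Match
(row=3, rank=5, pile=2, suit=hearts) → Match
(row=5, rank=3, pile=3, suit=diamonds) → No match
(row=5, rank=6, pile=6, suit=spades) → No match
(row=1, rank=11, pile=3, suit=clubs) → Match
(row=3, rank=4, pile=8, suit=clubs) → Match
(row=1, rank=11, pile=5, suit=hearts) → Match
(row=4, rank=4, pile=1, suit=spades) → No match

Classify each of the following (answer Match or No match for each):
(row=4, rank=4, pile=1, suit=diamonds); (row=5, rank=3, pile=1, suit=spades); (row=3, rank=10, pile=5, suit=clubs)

No match, No match, Match

The pattern is that an item is 'Match' exactly when: row ≤ 3.
(row=4, rank=4, pile=1, suit=diamonds) → row = 4 → No match.
(row=5, rank=3, pile=1, suit=spades) → row = 5 → No match.
(row=3, rank=10, pile=5, suit=clubs) → row = 3 → Match.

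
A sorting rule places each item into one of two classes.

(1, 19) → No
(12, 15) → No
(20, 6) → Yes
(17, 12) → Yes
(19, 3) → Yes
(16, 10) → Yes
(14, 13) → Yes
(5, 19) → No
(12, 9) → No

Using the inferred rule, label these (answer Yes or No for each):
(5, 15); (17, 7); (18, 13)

No, Yes, Yes

Every 'Yes' example satisfies: first ≥ 13. None of the 'No' examples do.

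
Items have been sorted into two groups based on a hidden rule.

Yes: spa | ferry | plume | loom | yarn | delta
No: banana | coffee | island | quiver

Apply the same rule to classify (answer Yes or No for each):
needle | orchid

No, No

'Yes' ⟺ length ≤ 5.
needle: No (length 6). orchid: No (length 6).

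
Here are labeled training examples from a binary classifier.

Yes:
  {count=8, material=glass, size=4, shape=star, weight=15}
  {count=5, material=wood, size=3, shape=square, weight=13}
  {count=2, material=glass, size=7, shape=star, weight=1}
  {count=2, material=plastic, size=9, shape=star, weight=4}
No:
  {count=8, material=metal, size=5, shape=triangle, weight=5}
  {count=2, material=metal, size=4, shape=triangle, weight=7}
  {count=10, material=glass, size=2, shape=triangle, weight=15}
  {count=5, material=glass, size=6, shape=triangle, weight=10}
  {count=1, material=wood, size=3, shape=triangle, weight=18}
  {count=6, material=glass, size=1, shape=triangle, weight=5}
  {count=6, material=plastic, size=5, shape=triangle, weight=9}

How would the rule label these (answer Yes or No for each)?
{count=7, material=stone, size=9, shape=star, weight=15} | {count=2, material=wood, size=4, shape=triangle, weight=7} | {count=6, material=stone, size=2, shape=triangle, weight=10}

The rule appears to be: shape is not triangle.
{count=7, material=stone, size=9, shape=star, weight=15} → shape is star → Yes.
{count=2, material=wood, size=4, shape=triangle, weight=7} → shape is triangle → No.
{count=6, material=stone, size=2, shape=triangle, weight=10} → shape is triangle → No.

Yes, No, No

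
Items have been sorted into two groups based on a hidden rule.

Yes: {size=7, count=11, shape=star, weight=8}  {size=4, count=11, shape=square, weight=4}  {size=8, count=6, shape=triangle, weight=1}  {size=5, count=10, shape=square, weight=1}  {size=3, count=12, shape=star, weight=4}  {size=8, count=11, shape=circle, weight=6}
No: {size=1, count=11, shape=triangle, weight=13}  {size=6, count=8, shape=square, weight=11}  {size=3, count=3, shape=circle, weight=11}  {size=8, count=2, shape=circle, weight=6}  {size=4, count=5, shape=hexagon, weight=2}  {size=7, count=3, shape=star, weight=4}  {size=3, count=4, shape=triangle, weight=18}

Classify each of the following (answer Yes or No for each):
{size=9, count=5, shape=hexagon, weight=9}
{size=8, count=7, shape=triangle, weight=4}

No, Yes

The simplest hypothesis consistent with all the labels is: weight ≤ 8 AND count ≥ 6.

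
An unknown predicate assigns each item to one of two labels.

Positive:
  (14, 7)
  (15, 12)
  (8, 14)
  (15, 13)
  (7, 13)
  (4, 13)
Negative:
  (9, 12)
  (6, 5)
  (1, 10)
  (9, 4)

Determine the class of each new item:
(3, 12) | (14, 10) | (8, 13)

The common property of the 'Positive' items is: max ≥ 13. No 'Negative' item has it.

Negative, Positive, Positive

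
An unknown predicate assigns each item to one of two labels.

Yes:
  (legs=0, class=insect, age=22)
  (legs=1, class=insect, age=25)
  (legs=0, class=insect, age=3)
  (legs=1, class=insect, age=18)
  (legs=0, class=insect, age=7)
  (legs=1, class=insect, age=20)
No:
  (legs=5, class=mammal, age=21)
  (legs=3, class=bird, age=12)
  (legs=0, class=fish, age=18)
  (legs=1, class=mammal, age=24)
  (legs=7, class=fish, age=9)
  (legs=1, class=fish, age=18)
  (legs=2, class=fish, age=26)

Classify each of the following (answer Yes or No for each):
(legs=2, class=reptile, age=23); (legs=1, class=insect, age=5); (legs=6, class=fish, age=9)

A rule that fits every label: class is insect — true of each 'Yes' example, false of each 'No' one.
(legs=2, class=reptile, age=23) → class is reptile → No.
(legs=1, class=insect, age=5) → class is insect → Yes.
(legs=6, class=fish, age=9) → class is fish → No.

No, Yes, No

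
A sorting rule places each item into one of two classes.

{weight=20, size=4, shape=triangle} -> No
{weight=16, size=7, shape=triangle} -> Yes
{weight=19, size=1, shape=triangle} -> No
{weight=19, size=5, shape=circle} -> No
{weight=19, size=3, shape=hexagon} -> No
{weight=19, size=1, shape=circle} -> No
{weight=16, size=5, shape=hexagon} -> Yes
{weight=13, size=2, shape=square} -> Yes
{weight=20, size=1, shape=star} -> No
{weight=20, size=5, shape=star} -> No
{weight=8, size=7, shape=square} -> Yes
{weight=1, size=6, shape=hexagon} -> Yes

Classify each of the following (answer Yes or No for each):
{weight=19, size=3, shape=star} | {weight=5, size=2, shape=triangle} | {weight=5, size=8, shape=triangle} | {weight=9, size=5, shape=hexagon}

No, Yes, Yes, Yes

Rule: weight ≤ 16. This holds for each 'Yes' example and fails for each 'No' one.
{weight=19, size=3, shape=star} → weight = 19 → No.
{weight=5, size=2, shape=triangle} → weight = 5 → Yes.
{weight=5, size=8, shape=triangle} → weight = 5 → Yes.
{weight=9, size=5, shape=hexagon} → weight = 9 → Yes.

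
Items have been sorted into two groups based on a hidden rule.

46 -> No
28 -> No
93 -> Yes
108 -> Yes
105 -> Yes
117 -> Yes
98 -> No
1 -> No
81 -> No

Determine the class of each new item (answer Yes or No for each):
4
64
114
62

The pattern is that an item is 'Yes' exactly when: multiple of 3 AND at least 93.
4 — 4 = 3·1 + 1, 4 < 93, hence No. 64 — 64 = 3·21 + 1, 64 < 93, hence No. 114 — 114 = 3·38, 114 ≥ 93, hence Yes. 62 — 62 = 3·20 + 2, 62 < 93, hence No.

No, No, Yes, No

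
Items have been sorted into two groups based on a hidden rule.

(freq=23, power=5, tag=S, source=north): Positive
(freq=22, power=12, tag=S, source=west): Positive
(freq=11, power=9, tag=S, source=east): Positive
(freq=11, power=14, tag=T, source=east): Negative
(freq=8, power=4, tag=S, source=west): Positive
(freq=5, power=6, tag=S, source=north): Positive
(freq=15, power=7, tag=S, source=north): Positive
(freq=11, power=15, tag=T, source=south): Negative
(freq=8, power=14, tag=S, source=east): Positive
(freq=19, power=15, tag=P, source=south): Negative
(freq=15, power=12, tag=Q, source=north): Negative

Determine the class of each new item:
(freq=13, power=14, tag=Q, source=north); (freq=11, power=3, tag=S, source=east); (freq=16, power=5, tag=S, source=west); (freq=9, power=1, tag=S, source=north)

Negative, Positive, Positive, Positive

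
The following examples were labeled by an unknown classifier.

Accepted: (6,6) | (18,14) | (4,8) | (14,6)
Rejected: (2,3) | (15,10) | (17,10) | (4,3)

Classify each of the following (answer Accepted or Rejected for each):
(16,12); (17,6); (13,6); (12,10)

Accepted, Rejected, Rejected, Accepted

The pattern is that an item is 'Accepted' exactly when: sum is even.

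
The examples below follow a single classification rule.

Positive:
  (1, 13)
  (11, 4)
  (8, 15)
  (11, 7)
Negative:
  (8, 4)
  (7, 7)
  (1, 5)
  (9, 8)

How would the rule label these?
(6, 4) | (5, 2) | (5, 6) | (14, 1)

Negative, Negative, Negative, Positive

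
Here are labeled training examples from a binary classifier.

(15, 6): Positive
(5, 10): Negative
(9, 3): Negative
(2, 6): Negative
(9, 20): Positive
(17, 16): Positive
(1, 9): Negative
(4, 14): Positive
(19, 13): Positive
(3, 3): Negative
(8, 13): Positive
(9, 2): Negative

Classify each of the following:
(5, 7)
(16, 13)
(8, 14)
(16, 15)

Negative, Positive, Positive, Positive

'Positive' ⟺ sum ≥ 18.
(5, 7): 5+7 = 12 — does not satisfy this, so Negative. (16, 13): 16+13 = 29 — satisfies this, so Positive. (8, 14): 8+14 = 22 — satisfies this, so Positive. (16, 15): 16+15 = 31 — satisfies this, so Positive.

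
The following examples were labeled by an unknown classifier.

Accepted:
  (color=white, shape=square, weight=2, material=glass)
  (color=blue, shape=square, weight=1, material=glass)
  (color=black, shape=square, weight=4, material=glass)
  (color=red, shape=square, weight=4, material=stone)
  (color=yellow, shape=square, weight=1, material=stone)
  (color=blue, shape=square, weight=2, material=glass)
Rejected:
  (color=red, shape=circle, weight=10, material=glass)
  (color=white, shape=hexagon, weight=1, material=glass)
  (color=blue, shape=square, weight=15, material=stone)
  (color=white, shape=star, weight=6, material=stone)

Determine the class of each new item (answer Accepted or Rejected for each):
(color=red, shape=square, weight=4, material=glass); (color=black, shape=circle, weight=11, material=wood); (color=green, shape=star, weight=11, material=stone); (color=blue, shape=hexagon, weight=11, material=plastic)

The classifier is using: shape is square AND weight ≤ 4.
Accepted: (color=red, shape=square, weight=4, material=glass), since shape is square, weight = 4. Rejected: (color=black, shape=circle, weight=11, material=wood), since shape is circle, weight = 11. Rejected: (color=green, shape=star, weight=11, material=stone), since shape is star, weight = 11. Rejected: (color=blue, shape=hexagon, weight=11, material=plastic), since shape is hexagon, weight = 11.

Accepted, Rejected, Rejected, Rejected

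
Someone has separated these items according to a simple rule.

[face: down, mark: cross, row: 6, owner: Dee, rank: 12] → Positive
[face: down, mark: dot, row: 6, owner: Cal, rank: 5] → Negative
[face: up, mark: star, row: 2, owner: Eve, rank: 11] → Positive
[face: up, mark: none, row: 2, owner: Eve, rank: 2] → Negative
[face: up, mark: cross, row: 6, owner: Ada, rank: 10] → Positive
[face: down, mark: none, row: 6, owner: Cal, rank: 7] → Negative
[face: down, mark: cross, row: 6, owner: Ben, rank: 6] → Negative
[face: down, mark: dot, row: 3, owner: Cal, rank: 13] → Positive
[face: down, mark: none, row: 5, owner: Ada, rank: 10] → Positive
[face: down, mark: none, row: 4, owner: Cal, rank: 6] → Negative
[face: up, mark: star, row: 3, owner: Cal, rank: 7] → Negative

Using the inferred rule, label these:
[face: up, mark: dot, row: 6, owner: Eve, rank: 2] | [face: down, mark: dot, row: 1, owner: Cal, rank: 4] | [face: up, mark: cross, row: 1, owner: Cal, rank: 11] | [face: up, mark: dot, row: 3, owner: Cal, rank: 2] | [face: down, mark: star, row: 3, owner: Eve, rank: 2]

Negative, Negative, Positive, Negative, Negative

One predicate separates the groups cleanly: rank ≥ 10.
[face: up, mark: dot, row: 6, owner: Eve, rank: 2] → rank = 2 → Negative.
[face: down, mark: dot, row: 1, owner: Cal, rank: 4] → rank = 4 → Negative.
[face: up, mark: cross, row: 1, owner: Cal, rank: 11] → rank = 11 → Positive.
[face: up, mark: dot, row: 3, owner: Cal, rank: 2] → rank = 2 → Negative.
[face: down, mark: star, row: 3, owner: Eve, rank: 2] → rank = 2 → Negative.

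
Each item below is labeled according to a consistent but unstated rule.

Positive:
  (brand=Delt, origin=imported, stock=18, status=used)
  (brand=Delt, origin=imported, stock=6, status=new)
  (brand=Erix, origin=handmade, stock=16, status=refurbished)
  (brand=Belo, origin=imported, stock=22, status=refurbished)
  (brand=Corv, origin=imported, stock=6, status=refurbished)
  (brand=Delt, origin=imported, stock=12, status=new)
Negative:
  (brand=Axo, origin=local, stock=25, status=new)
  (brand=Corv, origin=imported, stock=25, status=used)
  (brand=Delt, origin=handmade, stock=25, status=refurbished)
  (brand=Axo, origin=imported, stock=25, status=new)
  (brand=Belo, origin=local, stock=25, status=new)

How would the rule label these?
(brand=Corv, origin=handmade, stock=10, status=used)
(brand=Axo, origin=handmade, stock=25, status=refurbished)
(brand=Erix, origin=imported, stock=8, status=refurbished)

Positive, Negative, Positive

The classifier is using: stock ≤ 22.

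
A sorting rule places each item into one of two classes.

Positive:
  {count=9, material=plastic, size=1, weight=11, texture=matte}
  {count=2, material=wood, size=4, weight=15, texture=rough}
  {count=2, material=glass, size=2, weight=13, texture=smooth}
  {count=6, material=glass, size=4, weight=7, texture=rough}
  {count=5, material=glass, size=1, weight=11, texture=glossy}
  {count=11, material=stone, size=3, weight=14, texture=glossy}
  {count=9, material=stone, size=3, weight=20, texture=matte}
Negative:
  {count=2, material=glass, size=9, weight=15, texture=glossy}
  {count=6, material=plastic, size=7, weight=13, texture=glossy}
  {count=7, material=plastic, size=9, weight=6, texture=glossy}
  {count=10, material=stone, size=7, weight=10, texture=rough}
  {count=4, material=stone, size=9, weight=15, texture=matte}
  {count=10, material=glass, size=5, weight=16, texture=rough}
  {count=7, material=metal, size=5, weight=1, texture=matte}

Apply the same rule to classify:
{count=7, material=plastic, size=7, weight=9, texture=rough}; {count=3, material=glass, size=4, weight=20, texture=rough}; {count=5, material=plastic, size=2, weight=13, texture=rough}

The pattern is that an item is 'Positive' exactly when: size ≤ 4.
{count=7, material=plastic, size=7, weight=9, texture=rough}: Negative (size = 7). {count=3, material=glass, size=4, weight=20, texture=rough}: Positive (size = 4). {count=5, material=plastic, size=2, weight=13, texture=rough}: Positive (size = 2).

Negative, Positive, Positive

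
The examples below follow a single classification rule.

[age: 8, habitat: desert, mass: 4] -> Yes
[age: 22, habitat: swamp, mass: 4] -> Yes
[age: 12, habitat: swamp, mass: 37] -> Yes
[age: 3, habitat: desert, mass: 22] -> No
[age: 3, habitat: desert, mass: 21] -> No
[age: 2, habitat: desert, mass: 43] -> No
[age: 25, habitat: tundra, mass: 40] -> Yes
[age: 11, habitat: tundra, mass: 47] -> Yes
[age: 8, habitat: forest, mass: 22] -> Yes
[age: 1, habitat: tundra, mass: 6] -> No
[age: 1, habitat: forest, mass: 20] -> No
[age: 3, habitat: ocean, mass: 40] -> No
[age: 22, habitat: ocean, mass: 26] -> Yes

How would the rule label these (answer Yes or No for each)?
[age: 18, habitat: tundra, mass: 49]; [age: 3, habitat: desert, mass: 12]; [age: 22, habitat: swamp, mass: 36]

Yes, No, Yes

One predicate separates the groups cleanly: age ≥ 8.
[age: 18, habitat: tundra, mass: 49]: age = 18 — meets the rule, so Yes.
[age: 3, habitat: desert, mass: 12]: age = 3 — doesn't qualify, so No.
[age: 22, habitat: swamp, mass: 36]: age = 22 — meets the rule, so Yes.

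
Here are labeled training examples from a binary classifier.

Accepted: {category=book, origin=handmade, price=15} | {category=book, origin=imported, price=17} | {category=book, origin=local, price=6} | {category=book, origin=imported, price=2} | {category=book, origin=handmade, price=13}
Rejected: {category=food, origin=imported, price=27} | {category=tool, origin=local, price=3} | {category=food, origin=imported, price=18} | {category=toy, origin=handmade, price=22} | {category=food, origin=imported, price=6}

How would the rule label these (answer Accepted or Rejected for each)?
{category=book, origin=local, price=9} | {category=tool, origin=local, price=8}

A rule that fits every label: category is book — true of each 'Accepted' example, false of each 'Rejected' one.
Accepted: {category=book, origin=local, price=9}, since category is book.
Rejected: {category=tool, origin=local, price=8}, since category is tool.

Accepted, Rejected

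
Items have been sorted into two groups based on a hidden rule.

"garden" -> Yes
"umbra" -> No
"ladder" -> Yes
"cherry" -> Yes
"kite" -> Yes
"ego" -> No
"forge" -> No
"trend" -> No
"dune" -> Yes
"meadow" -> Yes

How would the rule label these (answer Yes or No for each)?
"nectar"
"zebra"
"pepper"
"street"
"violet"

A rule that fits every label: even length — true of each 'Yes' example, false of each 'No' one.
"nectar": length 6 — fits, so Yes.
"zebra": length 5 — lacks this property, so No.
"pepper": length 6 — fits, so Yes.
"street": length 6 — fits, so Yes.
"violet": length 6 — fits, so Yes.

Yes, No, Yes, Yes, Yes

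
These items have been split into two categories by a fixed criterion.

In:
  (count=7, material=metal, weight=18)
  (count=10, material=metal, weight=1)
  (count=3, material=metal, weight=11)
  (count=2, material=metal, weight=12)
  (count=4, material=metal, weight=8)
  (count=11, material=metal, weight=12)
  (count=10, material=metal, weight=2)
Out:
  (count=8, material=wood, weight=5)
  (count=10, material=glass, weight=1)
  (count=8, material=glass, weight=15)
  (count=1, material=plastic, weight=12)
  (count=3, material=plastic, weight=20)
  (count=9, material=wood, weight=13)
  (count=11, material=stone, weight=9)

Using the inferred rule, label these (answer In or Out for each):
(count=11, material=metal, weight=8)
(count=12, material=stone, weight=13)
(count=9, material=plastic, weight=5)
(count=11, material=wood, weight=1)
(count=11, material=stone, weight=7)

In, Out, Out, Out, Out

'In' ⟺ material is metal.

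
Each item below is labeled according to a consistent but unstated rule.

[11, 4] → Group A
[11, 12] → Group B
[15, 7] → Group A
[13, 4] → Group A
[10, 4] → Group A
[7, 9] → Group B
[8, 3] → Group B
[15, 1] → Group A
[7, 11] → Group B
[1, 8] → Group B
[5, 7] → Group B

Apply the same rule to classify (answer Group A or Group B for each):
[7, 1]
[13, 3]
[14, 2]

Group B, Group A, Group A

The common property of the 'Group A' items is: first > second AND sum ≥ 12. No 'Group B' item has it.
[7, 1]: 7 > 1, 7+1 = 8, lacks this property → Group B.
[13, 3]: 13 > 3, 13+3 = 16, fits → Group A.
[14, 2]: 14 > 2, 14+2 = 16, fits → Group A.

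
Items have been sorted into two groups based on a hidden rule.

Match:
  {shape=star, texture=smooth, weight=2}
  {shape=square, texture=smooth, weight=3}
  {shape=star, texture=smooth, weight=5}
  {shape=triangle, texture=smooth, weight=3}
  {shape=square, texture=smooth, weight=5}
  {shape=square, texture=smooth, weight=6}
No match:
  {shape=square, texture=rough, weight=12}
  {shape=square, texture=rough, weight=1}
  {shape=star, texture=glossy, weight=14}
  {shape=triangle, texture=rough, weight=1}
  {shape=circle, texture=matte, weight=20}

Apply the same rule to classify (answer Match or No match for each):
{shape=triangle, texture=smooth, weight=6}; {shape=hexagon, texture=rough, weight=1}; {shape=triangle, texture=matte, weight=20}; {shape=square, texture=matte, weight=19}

All 'Match' examples share one property — texture is smooth — and every 'No match' example lacks it.

Match, No match, No match, No match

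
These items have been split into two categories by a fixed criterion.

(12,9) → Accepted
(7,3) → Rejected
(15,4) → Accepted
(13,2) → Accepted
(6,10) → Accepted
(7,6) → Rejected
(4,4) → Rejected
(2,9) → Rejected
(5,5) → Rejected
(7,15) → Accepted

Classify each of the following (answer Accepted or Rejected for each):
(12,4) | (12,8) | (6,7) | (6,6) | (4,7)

Accepted, Accepted, Rejected, Rejected, Rejected

One predicate separates the groups cleanly: sum ≥ 15.
(12,4): Accepted (12+4 = 16). (12,8): Accepted (12+8 = 20). (6,7): Rejected (6+7 = 13). (6,6): Rejected (6+6 = 12). (4,7): Rejected (4+7 = 11).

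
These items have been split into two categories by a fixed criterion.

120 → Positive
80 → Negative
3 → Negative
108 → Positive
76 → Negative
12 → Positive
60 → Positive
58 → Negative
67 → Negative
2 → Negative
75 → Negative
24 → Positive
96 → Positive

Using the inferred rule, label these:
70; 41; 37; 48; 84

A rule that fits every label: multiple of 6 — true of each 'Positive' example, false of each 'Negative' one.
70: 70 = 6·11 + 4 — does not satisfy this, so Negative.
41: 41 = 6·6 + 5 — does not satisfy this, so Negative.
37: 37 = 6·6 + 1 — does not satisfy this, so Negative.
48: 48 = 6·8 — fits, so Positive.
84: 84 = 6·14 — fits, so Positive.

Negative, Negative, Negative, Positive, Positive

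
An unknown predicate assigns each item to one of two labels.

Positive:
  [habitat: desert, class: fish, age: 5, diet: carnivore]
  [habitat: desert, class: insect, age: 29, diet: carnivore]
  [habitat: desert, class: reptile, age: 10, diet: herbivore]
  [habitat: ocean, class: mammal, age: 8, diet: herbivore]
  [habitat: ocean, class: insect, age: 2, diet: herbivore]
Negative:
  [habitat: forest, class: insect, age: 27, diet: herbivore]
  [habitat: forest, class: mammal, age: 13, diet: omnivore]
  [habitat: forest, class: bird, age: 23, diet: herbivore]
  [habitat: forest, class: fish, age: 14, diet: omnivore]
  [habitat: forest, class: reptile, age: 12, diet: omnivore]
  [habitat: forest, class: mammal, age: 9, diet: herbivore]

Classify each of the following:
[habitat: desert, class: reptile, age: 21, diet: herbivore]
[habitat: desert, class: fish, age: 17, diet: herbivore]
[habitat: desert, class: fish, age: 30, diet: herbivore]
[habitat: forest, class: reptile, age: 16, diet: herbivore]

The simplest hypothesis consistent with all the labels is: habitat is not forest.

Positive, Positive, Positive, Negative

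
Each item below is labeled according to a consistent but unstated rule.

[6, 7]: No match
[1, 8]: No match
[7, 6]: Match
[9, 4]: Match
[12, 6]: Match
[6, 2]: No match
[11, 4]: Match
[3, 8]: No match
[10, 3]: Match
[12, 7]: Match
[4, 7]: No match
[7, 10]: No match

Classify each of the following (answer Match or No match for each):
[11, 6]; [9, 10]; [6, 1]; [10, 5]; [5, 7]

'Match' ⟺ first > second AND sum ≥ 9.
[11, 6] — 11 > 6, 11+6 = 17, hence Match. [9, 10] — 9 < 10, 9+10 = 19, hence No match. [6, 1] — 6 > 1, 6+1 = 7, hence No match. [10, 5] — 10 > 5, 10+5 = 15, hence Match. [5, 7] — 5 < 7, 5+7 = 12, hence No match.

Match, No match, No match, Match, No match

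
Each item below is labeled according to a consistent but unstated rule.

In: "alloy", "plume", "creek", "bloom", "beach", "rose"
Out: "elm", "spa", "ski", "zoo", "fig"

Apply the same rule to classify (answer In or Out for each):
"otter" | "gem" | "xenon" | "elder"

In, Out, In, In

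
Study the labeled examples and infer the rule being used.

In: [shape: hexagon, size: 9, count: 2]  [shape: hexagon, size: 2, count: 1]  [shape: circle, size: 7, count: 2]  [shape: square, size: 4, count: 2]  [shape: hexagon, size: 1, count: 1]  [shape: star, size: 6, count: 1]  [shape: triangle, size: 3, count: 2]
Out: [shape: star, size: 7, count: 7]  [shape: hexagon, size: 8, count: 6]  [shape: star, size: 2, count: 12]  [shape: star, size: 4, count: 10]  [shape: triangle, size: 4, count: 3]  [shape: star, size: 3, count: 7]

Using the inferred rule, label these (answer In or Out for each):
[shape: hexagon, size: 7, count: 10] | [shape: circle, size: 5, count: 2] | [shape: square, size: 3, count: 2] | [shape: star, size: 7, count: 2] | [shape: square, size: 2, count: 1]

The classifier is using: count ≤ 2.
[shape: hexagon, size: 7, count: 10] → count = 10 → Out.
[shape: circle, size: 5, count: 2] → count = 2 → In.
[shape: square, size: 3, count: 2] → count = 2 → In.
[shape: star, size: 7, count: 2] → count = 2 → In.
[shape: square, size: 2, count: 1] → count = 1 → In.

Out, In, In, In, In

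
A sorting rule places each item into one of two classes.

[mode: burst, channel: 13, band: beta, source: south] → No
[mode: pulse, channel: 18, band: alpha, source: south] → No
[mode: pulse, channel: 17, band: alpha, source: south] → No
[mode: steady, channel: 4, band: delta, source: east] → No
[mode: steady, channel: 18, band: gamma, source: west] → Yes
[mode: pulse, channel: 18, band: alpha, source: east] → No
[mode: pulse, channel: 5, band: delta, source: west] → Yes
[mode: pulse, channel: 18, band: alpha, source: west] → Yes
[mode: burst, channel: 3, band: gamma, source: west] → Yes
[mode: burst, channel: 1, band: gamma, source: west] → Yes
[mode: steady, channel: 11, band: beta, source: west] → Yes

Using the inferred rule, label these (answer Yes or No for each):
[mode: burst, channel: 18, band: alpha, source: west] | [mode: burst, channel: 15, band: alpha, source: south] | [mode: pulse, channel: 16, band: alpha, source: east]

Yes, No, No

The classifier is using: source is west.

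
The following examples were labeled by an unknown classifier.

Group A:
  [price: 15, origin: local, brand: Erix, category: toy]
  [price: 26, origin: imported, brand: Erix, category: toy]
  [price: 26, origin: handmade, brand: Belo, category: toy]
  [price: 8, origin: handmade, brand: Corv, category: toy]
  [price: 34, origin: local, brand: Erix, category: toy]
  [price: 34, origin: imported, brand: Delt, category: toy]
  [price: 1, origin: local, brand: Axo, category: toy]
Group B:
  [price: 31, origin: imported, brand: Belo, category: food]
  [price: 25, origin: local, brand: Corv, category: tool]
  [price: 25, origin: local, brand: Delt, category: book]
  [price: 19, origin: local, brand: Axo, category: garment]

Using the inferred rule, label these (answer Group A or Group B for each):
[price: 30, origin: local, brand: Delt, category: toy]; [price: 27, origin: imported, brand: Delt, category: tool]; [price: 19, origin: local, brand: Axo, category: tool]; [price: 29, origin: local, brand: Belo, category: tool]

One predicate separates the groups cleanly: category is toy.
Group A: [price: 30, origin: local, brand: Delt, category: toy], since category is toy. Group B: [price: 27, origin: imported, brand: Delt, category: tool], since category is tool. Group B: [price: 19, origin: local, brand: Axo, category: tool], since category is tool. Group B: [price: 29, origin: local, brand: Belo, category: tool], since category is tool.

Group A, Group B, Group B, Group B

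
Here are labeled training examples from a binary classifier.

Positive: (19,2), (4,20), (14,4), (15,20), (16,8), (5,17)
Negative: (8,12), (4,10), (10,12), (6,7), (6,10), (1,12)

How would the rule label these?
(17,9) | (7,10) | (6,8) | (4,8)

Positive, Negative, Negative, Negative

All 'Positive' examples share one property — max ≥ 14 — and every 'Negative' example lacks it.
(17,9) → max 17 → Positive. (7,10) → max 10 → Negative. (6,8) → max 8 → Negative. (4,8) → max 8 → Negative.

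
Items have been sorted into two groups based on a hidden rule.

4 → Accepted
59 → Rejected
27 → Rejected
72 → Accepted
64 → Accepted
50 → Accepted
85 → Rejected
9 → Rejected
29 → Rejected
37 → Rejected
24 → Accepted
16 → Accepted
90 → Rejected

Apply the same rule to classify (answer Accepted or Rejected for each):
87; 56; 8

Every 'Accepted' example satisfies: even AND at most 72. None of the 'Rejected' examples do.
87: 87 is odd, 87 > 72 — does not fit, so Rejected.
56: 56 is even, 56 ≤ 72 — fits, so Accepted.
8: 8 is even, 8 ≤ 72 — fits, so Accepted.

Rejected, Accepted, Accepted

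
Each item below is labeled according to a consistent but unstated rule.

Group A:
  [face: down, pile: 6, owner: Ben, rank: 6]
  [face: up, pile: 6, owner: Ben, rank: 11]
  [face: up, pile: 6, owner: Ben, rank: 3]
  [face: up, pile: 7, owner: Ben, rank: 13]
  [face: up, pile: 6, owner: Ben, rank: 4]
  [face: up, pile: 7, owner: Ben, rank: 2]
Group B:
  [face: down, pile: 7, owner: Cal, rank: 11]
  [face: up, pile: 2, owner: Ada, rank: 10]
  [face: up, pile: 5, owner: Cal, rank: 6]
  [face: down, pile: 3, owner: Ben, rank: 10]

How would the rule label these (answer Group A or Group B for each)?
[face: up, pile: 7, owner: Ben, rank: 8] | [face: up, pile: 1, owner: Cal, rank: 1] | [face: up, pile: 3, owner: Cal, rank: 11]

Group A, Group B, Group B

All 'Group A' examples share one property — owner is Ben AND pile ≥ 5 — and every 'Group B' example lacks it.
[face: up, pile: 7, owner: Ben, rank: 8]: owner is Ben, pile = 7 — satisfies this, so Group A.
[face: up, pile: 1, owner: Cal, rank: 1]: owner is Cal, pile = 1 — does not satisfy this, so Group B.
[face: up, pile: 3, owner: Cal, rank: 11]: owner is Cal, pile = 3 — does not satisfy this, so Group B.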